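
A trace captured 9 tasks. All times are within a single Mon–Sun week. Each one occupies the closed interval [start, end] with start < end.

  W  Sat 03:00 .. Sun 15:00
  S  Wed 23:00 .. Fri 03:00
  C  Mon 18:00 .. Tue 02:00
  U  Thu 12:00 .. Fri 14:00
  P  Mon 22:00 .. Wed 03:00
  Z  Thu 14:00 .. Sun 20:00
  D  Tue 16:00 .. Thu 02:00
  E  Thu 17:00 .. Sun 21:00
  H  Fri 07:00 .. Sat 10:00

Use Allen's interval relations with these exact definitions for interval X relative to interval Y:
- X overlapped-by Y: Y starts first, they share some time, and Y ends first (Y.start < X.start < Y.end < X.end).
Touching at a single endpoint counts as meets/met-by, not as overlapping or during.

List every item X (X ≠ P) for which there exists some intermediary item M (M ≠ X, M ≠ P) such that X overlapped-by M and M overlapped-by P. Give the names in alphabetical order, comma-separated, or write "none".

Target P = [Mon 22:00, Wed 03:00].
Intermediaries M with M overlapped-by P: D.
Via D — items with X overlapped-by D: S.
Union: S.

S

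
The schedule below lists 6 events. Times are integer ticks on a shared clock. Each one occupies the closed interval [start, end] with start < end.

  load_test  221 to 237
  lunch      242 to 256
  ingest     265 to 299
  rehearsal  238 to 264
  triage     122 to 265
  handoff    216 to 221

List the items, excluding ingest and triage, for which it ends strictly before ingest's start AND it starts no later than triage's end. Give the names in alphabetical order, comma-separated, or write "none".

handoff, load_test, lunch, rehearsal

Conditions: its end is strictly before ingest's start (X.end < 265) AND its start is no later than triage's end (X.start <= 265).
handoff: end 221 < 265? ✓; start 216 <= 265? ✓ → yes.
load_test: end 237 < 265? ✓; start 221 <= 265? ✓ → yes.
lunch: end 256 < 265? ✓; start 242 <= 265? ✓ → yes.
rehearsal: end 264 < 265? ✓; start 238 <= 265? ✓ → yes.
Result: handoff, load_test, lunch, rehearsal.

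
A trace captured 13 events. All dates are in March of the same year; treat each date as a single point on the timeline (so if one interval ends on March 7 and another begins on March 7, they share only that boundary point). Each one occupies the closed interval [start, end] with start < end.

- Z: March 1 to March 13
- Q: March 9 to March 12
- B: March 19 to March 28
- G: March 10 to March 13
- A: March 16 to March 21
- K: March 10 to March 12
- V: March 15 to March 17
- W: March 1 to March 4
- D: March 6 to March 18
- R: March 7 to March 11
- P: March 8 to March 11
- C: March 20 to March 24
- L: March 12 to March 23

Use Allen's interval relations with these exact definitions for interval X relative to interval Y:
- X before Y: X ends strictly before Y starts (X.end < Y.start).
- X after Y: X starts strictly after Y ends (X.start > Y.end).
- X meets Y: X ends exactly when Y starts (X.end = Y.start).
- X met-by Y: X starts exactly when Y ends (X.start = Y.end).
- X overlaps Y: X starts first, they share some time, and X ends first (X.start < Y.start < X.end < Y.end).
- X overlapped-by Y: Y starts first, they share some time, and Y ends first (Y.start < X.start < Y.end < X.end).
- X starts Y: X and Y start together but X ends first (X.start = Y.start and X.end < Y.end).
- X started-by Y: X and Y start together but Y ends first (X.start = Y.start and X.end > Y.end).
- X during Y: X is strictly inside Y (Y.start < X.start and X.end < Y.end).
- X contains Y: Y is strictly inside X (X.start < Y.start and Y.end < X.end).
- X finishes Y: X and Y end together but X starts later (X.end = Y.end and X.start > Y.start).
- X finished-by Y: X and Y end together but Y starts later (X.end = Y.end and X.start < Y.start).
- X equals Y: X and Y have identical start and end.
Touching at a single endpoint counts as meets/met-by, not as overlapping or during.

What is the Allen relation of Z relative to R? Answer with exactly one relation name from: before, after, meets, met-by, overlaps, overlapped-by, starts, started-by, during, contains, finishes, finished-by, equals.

contains

Z = [March 1, March 13]; R = [March 7, March 11].
Compare endpoints: Z.start < R.start, Z.start < R.end, Z.end > R.start, Z.end > R.end.
That pattern is 'contains'.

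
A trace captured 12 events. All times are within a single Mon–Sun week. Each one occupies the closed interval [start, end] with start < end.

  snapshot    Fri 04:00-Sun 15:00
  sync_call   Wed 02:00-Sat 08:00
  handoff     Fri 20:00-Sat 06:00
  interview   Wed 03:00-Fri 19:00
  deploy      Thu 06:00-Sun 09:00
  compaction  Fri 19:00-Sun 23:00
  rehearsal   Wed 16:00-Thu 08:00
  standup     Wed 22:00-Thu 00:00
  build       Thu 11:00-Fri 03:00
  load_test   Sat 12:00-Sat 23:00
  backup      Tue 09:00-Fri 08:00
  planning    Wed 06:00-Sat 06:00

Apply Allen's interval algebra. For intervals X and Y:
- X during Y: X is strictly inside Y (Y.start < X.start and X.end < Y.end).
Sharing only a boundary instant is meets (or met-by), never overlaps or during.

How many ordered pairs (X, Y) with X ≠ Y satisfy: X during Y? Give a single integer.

23

Checking all 132 ordered pairs for relation 'during'; matching pairs in alphabetical order:
(build, backup): build during backup ✓
(build, deploy): build during deploy ✓
(build, interview): build during interview ✓
(build, planning): build during planning ✓
(build, sync_call): build during sync_call ✓
(handoff, compaction): handoff during compaction ✓
(handoff, deploy): handoff during deploy ✓
(handoff, snapshot): handoff during snapshot ✓
(handoff, sync_call): handoff during sync_call ✓
(interview, sync_call): interview during sync_call ✓
(load_test, compaction): load_test during compaction ✓
(load_test, deploy): load_test during deploy ✓
(load_test, snapshot): load_test during snapshot ✓
(planning, sync_call): planning during sync_call ✓
(rehearsal, backup): rehearsal during backup ✓
(rehearsal, interview): rehearsal during interview ✓
(rehearsal, planning): rehearsal during planning ✓
(rehearsal, sync_call): rehearsal during sync_call ✓
(standup, backup): standup during backup ✓
(standup, interview): standup during interview ✓
(standup, planning): standup during planning ✓
(standup, rehearsal): standup during rehearsal ✓
(standup, sync_call): standup during sync_call ✓
Count: 23.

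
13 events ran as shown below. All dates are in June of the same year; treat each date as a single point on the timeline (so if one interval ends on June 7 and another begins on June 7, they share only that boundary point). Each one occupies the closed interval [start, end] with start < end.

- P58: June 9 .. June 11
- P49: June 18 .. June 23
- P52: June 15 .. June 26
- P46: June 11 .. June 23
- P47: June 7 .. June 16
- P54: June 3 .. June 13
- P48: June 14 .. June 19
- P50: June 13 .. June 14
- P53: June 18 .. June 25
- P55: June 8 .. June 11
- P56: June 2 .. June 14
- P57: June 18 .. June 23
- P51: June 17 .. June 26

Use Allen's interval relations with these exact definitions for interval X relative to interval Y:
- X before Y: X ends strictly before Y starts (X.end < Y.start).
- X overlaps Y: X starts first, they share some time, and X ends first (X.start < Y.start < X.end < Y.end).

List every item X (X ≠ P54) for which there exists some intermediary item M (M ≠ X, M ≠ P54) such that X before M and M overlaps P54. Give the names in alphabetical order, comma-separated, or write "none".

none

Target P54 = [June 3, June 13].
Intermediaries M with M overlaps P54: none.
Union: none.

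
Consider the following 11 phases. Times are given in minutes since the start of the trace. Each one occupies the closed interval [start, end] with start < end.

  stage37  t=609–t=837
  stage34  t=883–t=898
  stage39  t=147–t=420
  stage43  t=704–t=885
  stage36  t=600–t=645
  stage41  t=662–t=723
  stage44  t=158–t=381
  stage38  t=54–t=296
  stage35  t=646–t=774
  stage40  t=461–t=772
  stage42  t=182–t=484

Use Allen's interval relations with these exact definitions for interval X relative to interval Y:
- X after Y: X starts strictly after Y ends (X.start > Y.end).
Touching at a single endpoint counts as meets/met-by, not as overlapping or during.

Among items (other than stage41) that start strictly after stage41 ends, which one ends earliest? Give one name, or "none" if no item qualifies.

Target stage41 = [t=662, t=723].
stage34 [t=883, t=898] → after → candidate.
stage35 [t=646, t=774] → contains → excluded.
stage36 [t=600, t=645] → before → excluded.
stage37 [t=609, t=837] → contains → excluded.
stage38 [t=54, t=296] → before → excluded.
stage39 [t=147, t=420] → before → excluded.
stage40 [t=461, t=772] → contains → excluded.
stage42 [t=182, t=484] → before → excluded.
stage43 [t=704, t=885] → overlapped-by → excluded.
stage44 [t=158, t=381] → before → excluded.
Among candidates, earliest end is t=898 → stage34.

stage34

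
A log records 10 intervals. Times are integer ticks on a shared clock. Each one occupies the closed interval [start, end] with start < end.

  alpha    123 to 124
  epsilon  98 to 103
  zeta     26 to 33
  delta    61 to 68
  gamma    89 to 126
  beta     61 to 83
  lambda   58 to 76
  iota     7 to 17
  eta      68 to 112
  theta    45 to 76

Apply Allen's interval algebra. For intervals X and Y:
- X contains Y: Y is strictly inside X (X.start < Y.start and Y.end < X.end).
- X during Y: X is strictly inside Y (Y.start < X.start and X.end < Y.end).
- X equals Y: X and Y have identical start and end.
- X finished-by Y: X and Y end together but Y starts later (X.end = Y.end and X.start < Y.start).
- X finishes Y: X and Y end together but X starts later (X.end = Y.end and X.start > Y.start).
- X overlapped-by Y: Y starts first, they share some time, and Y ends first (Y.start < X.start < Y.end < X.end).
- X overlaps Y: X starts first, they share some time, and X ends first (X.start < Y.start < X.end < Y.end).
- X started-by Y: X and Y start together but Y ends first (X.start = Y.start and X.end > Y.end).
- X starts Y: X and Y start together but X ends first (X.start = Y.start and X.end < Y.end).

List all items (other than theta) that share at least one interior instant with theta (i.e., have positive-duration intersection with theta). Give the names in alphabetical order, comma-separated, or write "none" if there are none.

beta, delta, eta, lambda

Target theta = [45, 76].
alpha [123, 124] → after → no.
beta [61, 83] → overlapped-by → yes.
delta [61, 68] → during → yes.
epsilon [98, 103] → after → no.
eta [68, 112] → overlapped-by → yes.
gamma [89, 126] → after → no.
iota [7, 17] → before → no.
lambda [58, 76] → finishes → yes.
zeta [26, 33] → before → no.
Result: beta, delta, eta, lambda.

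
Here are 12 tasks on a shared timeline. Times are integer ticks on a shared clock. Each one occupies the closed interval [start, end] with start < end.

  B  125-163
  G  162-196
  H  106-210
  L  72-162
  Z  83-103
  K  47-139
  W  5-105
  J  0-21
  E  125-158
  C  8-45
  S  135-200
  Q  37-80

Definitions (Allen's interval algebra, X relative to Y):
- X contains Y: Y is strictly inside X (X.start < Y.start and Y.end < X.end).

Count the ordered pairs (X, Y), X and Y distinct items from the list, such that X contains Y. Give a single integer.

11

Checking all 132 ordered pairs for relation 'contains'; matching pairs in alphabetical order:
(H, B): H contains B ✓
(H, E): H contains E ✓
(H, G): H contains G ✓
(H, S): H contains S ✓
(K, Z): K contains Z ✓
(L, E): L contains E ✓
(L, Z): L contains Z ✓
(S, G): S contains G ✓
(W, C): W contains C ✓
(W, Q): W contains Q ✓
(W, Z): W contains Z ✓
Count: 11.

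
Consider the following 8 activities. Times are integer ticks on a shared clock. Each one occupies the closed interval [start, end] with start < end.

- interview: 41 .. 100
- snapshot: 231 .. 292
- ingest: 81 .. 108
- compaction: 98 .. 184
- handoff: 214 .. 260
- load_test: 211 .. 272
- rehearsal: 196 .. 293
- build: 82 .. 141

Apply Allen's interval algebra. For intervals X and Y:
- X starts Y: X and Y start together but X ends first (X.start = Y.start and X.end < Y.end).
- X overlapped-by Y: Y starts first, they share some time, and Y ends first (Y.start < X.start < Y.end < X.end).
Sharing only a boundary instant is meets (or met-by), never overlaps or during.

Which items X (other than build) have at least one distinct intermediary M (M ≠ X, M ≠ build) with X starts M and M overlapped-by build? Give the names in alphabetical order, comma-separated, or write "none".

Target build = [82, 141].
Intermediaries M with M overlapped-by build: compaction.
Via compaction — items with X starts compaction: none.
Union: none.

none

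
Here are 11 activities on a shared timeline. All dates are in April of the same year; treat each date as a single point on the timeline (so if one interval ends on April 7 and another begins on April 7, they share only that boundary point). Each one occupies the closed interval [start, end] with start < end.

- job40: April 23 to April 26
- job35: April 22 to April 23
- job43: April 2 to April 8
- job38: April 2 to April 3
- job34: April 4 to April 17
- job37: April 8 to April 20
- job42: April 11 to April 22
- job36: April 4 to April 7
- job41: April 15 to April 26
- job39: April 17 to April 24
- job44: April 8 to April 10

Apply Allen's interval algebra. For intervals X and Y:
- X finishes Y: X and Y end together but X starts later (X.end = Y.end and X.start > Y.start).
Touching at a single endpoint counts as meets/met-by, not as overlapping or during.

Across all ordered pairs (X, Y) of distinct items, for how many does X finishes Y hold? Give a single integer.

Checking all 110 ordered pairs for relation 'finishes'; matching pairs in alphabetical order:
(job40, job41): job40 finishes job41 ✓
Count: 1.

1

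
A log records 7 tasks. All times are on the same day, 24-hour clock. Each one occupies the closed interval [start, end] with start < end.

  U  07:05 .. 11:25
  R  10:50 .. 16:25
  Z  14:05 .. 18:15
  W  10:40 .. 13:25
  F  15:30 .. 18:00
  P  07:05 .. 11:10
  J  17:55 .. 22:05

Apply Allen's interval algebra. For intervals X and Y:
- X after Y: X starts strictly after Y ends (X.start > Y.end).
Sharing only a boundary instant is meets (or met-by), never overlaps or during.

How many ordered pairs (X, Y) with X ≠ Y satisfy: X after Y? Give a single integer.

Checking all 42 ordered pairs for relation 'after'; matching pairs in alphabetical order:
(F, P): F after P ✓
(F, U): F after U ✓
(F, W): F after W ✓
(J, P): J after P ✓
(J, R): J after R ✓
(J, U): J after U ✓
(J, W): J after W ✓
(Z, P): Z after P ✓
(Z, U): Z after U ✓
(Z, W): Z after W ✓
Count: 10.

10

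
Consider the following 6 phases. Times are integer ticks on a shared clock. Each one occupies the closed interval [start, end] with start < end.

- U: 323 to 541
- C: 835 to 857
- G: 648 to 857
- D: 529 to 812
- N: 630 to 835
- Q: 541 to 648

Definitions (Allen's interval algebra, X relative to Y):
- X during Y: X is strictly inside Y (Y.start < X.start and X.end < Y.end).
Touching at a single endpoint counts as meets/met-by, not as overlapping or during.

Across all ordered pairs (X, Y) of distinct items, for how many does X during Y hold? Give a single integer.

Checking all 30 ordered pairs for relation 'during'; matching pairs in alphabetical order:
(Q, D): Q during D ✓
Count: 1.

1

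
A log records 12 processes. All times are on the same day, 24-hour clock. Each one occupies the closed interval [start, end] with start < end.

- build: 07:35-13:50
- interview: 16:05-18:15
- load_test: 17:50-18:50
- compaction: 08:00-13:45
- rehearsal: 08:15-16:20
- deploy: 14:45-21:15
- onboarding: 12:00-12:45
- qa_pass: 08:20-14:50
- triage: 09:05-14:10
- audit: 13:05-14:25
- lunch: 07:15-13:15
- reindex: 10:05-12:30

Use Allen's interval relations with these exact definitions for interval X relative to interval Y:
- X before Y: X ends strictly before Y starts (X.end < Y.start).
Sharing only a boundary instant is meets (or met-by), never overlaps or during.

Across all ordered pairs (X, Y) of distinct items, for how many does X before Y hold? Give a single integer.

26

Checking all 132 ordered pairs for relation 'before'; matching pairs in alphabetical order:
(audit, deploy): audit before deploy ✓
(audit, interview): audit before interview ✓
(audit, load_test): audit before load_test ✓
(build, deploy): build before deploy ✓
(build, interview): build before interview ✓
(build, load_test): build before load_test ✓
(compaction, deploy): compaction before deploy ✓
(compaction, interview): compaction before interview ✓
(compaction, load_test): compaction before load_test ✓
(lunch, deploy): lunch before deploy ✓
(lunch, interview): lunch before interview ✓
(lunch, load_test): lunch before load_test ✓
(onboarding, audit): onboarding before audit ✓
(onboarding, deploy): onboarding before deploy ✓
(onboarding, interview): onboarding before interview ✓
(onboarding, load_test): onboarding before load_test ✓
(qa_pass, interview): qa_pass before interview ✓
(qa_pass, load_test): qa_pass before load_test ✓
(rehearsal, load_test): rehearsal before load_test ✓
(reindex, audit): reindex before audit ✓
(reindex, deploy): reindex before deploy ✓
(reindex, interview): reindex before interview ✓
(reindex, load_test): reindex before load_test ✓
(triage, deploy): triage before deploy ✓
... plus 2 further pairs not listed.
Count: 26.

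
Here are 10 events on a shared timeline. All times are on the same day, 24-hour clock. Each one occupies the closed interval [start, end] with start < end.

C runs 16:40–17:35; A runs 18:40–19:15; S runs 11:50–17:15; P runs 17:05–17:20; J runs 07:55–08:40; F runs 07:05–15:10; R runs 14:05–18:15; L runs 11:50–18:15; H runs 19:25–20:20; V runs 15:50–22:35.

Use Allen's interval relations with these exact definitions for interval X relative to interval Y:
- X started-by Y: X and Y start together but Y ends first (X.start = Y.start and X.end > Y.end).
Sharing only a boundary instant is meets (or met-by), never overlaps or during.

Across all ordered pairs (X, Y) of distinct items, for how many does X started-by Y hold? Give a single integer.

Checking all 90 ordered pairs for relation 'started-by'; matching pairs in alphabetical order:
(L, S): L started-by S ✓
Count: 1.

1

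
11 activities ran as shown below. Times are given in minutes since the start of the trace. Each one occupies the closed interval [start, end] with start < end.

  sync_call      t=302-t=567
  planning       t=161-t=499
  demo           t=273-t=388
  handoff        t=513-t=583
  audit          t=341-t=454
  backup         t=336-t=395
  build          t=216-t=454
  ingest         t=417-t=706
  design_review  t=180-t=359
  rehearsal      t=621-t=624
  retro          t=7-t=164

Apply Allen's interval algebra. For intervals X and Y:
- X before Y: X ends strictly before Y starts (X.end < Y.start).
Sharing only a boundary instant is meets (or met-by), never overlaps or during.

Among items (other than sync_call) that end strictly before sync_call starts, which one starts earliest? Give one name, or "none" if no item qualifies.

Target sync_call = [t=302, t=567].
audit [t=341, t=454] → during → excluded.
backup [t=336, t=395] → during → excluded.
build [t=216, t=454] → overlaps → excluded.
demo [t=273, t=388] → overlaps → excluded.
design_review [t=180, t=359] → overlaps → excluded.
handoff [t=513, t=583] → overlapped-by → excluded.
ingest [t=417, t=706] → overlapped-by → excluded.
planning [t=161, t=499] → overlaps → excluded.
rehearsal [t=621, t=624] → after → excluded.
retro [t=7, t=164] → before → candidate.
Among candidates, earliest start is t=7 → retro.

retro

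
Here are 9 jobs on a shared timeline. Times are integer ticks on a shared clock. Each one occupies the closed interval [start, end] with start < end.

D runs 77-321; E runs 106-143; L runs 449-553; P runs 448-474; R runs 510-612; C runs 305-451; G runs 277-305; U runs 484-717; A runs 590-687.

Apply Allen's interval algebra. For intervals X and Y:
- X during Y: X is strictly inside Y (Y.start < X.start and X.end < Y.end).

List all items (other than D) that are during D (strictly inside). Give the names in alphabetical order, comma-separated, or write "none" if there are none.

E, G

Target D = [77, 321].
A [590, 687] → after → no.
C [305, 451] → overlapped-by → no.
E [106, 143] → during → yes.
G [277, 305] → during → yes.
L [449, 553] → after → no.
P [448, 474] → after → no.
R [510, 612] → after → no.
U [484, 717] → after → no.
Result: E, G.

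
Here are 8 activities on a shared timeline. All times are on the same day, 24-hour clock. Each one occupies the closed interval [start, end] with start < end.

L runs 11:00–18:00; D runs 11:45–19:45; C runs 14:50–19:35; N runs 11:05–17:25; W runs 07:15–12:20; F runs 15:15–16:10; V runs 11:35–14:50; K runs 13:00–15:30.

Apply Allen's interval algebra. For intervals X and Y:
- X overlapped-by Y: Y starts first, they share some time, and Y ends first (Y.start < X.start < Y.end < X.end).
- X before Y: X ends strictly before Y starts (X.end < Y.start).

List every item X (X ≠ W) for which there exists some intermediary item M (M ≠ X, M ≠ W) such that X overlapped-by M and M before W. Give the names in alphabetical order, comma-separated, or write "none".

Target W = [07:15, 12:20].
Intermediaries M with M before W: none.
Union: none.

none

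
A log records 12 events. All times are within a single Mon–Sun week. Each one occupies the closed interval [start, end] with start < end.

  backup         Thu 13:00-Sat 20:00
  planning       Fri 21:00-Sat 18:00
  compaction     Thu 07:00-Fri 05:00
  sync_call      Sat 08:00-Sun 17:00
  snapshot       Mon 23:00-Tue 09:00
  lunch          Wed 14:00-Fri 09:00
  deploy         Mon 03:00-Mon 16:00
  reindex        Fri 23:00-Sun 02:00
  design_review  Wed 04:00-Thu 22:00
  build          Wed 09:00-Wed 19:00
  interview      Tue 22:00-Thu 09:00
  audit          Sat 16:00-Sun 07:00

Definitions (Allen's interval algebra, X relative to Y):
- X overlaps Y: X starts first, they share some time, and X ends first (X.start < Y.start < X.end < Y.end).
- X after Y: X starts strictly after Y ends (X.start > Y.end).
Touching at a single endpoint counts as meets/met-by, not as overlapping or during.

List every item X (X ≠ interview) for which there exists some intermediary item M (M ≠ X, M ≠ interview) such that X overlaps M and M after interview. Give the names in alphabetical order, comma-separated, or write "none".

backup, compaction, design_review, lunch, planning, reindex

Target interview = [Tue 22:00, Thu 09:00].
Intermediaries M with M after interview: audit, backup, planning, reindex, sync_call.
Via audit — items with X overlaps audit: backup, planning, reindex.
Via backup — items with X overlaps backup: compaction, design_review, lunch.
Via planning — items with X overlaps planning: none.
Via reindex — items with X overlaps reindex: backup, planning.
Via sync_call — items with X overlaps sync_call: backup, planning, reindex.
Union: backup, compaction, design_review, lunch, planning, reindex.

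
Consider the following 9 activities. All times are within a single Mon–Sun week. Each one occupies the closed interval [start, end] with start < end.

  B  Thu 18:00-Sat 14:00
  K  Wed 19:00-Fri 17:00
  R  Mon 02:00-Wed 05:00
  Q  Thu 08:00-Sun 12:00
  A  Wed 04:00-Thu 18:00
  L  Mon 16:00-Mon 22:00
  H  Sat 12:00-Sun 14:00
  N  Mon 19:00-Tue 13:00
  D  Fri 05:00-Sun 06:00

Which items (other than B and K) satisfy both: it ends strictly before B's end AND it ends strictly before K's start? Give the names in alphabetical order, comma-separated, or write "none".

L, N, R

Conditions: its end is strictly before B's end (X.end < Sat 14:00) AND its end is strictly before K's start (X.end < Wed 19:00).
A: end Thu 18:00 < Sat 14:00? ✓; end Thu 18:00 < Wed 19:00? ✗ → no.
D: end Sun 06:00 < Sat 14:00? ✗; end Sun 06:00 < Wed 19:00? ✗ → no.
H: end Sun 14:00 < Sat 14:00? ✗; end Sun 14:00 < Wed 19:00? ✗ → no.
L: end Mon 22:00 < Sat 14:00? ✓; end Mon 22:00 < Wed 19:00? ✓ → yes.
N: end Tue 13:00 < Sat 14:00? ✓; end Tue 13:00 < Wed 19:00? ✓ → yes.
Q: end Sun 12:00 < Sat 14:00? ✗; end Sun 12:00 < Wed 19:00? ✗ → no.
R: end Wed 05:00 < Sat 14:00? ✓; end Wed 05:00 < Wed 19:00? ✓ → yes.
Result: L, N, R.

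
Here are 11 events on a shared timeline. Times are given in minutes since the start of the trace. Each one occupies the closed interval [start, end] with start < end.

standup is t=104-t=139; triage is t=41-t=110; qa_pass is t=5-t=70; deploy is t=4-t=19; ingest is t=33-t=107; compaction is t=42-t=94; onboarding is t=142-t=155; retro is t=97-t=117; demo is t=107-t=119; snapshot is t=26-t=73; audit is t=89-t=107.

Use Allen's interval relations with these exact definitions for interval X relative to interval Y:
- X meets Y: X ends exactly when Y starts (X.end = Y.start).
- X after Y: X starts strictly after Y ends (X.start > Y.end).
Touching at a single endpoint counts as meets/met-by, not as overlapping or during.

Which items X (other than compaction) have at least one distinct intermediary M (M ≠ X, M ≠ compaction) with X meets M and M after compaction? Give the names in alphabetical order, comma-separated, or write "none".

audit, ingest

Target compaction = [t=42, t=94].
Intermediaries M with M after compaction: demo, onboarding, retro, standup.
Via demo — items with X meets demo: audit, ingest.
Via onboarding — items with X meets onboarding: none.
Via retro — items with X meets retro: none.
Via standup — items with X meets standup: none.
Union: audit, ingest.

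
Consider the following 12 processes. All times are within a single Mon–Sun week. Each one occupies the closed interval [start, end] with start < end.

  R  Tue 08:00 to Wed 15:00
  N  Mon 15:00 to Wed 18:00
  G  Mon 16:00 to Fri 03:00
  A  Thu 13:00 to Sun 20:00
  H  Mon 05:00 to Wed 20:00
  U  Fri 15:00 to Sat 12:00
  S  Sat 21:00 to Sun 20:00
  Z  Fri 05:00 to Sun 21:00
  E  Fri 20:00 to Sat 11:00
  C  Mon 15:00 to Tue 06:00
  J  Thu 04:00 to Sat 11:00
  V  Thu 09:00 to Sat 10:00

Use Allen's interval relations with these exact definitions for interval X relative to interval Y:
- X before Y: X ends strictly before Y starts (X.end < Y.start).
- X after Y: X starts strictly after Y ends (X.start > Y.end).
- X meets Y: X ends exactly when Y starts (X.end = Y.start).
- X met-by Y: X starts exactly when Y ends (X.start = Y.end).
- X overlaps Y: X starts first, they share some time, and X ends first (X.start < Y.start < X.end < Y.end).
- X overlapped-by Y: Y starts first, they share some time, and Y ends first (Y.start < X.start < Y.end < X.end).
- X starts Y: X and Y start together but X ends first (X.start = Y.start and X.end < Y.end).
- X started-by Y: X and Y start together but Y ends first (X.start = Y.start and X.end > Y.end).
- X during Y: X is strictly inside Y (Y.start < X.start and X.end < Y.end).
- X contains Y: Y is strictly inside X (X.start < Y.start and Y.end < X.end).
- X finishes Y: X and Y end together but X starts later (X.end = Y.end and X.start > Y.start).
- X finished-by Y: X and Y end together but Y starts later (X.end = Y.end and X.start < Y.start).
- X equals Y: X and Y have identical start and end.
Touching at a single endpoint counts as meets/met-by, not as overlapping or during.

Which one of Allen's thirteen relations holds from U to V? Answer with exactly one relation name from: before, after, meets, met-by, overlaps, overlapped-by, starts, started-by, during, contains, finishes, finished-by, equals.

U = [Fri 15:00, Sat 12:00]; V = [Thu 09:00, Sat 10:00].
Compare endpoints: U.start > V.start, U.start < V.end, U.end > V.start, U.end > V.end.
That pattern is 'overlapped-by'.

overlapped-by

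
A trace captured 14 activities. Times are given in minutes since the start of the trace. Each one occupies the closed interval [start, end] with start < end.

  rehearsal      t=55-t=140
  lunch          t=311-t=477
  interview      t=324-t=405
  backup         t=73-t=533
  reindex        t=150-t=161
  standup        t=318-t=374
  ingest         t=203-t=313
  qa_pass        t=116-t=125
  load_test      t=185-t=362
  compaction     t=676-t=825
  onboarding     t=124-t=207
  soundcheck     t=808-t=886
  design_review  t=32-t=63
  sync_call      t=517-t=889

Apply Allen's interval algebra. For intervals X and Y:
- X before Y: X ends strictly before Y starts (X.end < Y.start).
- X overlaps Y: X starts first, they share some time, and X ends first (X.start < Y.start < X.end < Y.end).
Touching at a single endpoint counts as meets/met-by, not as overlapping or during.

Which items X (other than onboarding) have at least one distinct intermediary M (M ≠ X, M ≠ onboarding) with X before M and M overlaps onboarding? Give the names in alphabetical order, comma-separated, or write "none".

Target onboarding = [t=124, t=207].
Intermediaries M with M overlaps onboarding: qa_pass, rehearsal.
Via qa_pass — items with X before qa_pass: design_review.
Via rehearsal — items with X before rehearsal: none.
Union: design_review.

design_review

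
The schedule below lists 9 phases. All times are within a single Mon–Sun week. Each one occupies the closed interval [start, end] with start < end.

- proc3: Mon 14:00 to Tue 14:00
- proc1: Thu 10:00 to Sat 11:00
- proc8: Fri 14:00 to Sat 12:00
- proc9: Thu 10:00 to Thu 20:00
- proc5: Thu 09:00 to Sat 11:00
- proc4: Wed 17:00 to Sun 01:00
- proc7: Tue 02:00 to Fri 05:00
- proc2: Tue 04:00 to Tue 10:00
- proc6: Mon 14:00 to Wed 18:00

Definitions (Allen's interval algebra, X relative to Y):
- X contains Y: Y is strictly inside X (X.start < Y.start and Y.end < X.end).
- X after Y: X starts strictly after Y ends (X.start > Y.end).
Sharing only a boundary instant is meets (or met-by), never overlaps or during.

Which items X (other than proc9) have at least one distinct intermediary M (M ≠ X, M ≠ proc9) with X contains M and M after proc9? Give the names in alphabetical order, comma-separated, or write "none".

proc4

Target proc9 = [Thu 10:00, Thu 20:00].
Intermediaries M with M after proc9: proc8.
Via proc8 — items with X contains proc8: proc4.
Union: proc4.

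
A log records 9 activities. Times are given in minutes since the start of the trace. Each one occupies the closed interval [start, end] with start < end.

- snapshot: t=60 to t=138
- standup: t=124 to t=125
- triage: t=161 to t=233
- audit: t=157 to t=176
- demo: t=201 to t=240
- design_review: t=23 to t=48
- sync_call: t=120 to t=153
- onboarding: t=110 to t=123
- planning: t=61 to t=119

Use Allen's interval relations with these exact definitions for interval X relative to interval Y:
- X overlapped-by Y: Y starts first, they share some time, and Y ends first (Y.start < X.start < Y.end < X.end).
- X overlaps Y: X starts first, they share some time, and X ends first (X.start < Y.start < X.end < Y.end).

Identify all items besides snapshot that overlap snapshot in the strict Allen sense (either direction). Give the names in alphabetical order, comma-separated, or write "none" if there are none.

sync_call

Target snapshot = [t=60, t=138].
audit [t=157, t=176] → after → no.
demo [t=201, t=240] → after → no.
design_review [t=23, t=48] → before → no.
onboarding [t=110, t=123] → during → no.
planning [t=61, t=119] → during → no.
standup [t=124, t=125] → during → no.
sync_call [t=120, t=153] → overlapped-by → yes.
triage [t=161, t=233] → after → no.
Result: sync_call.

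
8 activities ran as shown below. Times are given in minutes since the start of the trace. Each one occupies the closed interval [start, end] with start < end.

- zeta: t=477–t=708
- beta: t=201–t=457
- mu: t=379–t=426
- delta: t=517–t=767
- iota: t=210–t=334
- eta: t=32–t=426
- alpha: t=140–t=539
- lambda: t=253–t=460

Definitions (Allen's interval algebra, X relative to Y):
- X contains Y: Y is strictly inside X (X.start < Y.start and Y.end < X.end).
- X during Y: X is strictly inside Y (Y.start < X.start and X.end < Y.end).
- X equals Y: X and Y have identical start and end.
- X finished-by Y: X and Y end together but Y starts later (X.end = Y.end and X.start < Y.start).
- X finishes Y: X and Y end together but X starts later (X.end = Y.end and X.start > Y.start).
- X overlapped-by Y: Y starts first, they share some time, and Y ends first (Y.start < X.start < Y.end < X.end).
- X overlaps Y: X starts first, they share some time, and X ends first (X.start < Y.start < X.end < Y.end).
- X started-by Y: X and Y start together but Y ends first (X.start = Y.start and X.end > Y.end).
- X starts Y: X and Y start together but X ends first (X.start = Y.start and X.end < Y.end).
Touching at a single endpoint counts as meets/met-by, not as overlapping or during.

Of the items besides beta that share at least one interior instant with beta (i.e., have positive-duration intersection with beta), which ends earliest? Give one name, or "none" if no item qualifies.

Target beta = [t=201, t=457].
alpha [t=140, t=539] → contains → candidate.
delta [t=517, t=767] → after → excluded.
eta [t=32, t=426] → overlaps → candidate.
iota [t=210, t=334] → during → candidate.
lambda [t=253, t=460] → overlapped-by → candidate.
mu [t=379, t=426] → during → candidate.
zeta [t=477, t=708] → after → excluded.
Among candidates, earliest end is t=334 → iota.

iota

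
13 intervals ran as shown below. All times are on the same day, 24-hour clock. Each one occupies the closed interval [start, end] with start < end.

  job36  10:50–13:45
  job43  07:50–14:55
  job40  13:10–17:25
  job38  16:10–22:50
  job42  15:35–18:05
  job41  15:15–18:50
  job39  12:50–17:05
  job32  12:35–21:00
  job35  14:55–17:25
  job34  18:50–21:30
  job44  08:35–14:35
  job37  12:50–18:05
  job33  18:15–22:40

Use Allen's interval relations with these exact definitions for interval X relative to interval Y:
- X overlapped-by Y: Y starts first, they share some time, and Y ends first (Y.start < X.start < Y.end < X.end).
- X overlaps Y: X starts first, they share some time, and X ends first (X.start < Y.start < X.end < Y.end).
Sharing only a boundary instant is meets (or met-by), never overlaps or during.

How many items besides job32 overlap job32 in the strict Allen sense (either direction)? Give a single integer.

Target job32 = [12:35, 21:00].
job33 [18:15, 22:40] → overlapped-by → counts.
job34 [18:50, 21:30] → overlapped-by → counts.
job35 [14:55, 17:25] → during → no.
job36 [10:50, 13:45] → overlaps → counts.
job37 [12:50, 18:05] → during → no.
job38 [16:10, 22:50] → overlapped-by → counts.
job39 [12:50, 17:05] → during → no.
job40 [13:10, 17:25] → during → no.
job41 [15:15, 18:50] → during → no.
job42 [15:35, 18:05] → during → no.
job43 [07:50, 14:55] → overlaps → counts.
job44 [08:35, 14:35] → overlaps → counts.
Total: 6.

6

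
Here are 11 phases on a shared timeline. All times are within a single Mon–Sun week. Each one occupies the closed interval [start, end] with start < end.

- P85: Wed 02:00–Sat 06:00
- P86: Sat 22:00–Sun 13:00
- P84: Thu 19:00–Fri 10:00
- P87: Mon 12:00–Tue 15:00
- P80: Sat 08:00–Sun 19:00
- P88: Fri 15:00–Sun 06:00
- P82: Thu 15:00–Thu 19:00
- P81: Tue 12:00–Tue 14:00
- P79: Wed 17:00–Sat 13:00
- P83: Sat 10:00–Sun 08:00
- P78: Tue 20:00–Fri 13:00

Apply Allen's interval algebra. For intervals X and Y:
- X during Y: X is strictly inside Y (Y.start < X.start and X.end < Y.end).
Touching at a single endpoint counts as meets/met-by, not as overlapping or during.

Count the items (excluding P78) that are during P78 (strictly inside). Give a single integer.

Target P78 = [Tue 20:00, Fri 13:00].
P79 [Wed 17:00, Sat 13:00] → overlapped-by → no.
P80 [Sat 08:00, Sun 19:00] → after → no.
P81 [Tue 12:00, Tue 14:00] → before → no.
P82 [Thu 15:00, Thu 19:00] → during → counts.
P83 [Sat 10:00, Sun 08:00] → after → no.
P84 [Thu 19:00, Fri 10:00] → during → counts.
P85 [Wed 02:00, Sat 06:00] → overlapped-by → no.
P86 [Sat 22:00, Sun 13:00] → after → no.
P87 [Mon 12:00, Tue 15:00] → before → no.
P88 [Fri 15:00, Sun 06:00] → after → no.
Total: 2.

2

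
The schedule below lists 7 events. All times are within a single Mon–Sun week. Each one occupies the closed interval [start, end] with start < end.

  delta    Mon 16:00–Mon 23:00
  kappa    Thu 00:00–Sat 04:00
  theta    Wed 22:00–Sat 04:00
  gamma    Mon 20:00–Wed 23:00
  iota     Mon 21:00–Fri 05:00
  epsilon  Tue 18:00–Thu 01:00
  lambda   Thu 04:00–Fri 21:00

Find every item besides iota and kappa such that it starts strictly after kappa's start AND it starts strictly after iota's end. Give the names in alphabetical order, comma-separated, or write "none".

Conditions: its start is strictly after kappa's start (X.start > Thu 00:00) AND its start is strictly after iota's end (X.start > Fri 05:00).
delta: start Mon 16:00 > Thu 00:00? ✗; start Mon 16:00 > Fri 05:00? ✗ → no.
epsilon: start Tue 18:00 > Thu 00:00? ✗; start Tue 18:00 > Fri 05:00? ✗ → no.
gamma: start Mon 20:00 > Thu 00:00? ✗; start Mon 20:00 > Fri 05:00? ✗ → no.
lambda: start Thu 04:00 > Thu 00:00? ✓; start Thu 04:00 > Fri 05:00? ✗ → no.
theta: start Wed 22:00 > Thu 00:00? ✗; start Wed 22:00 > Fri 05:00? ✗ → no.
Result: none.

none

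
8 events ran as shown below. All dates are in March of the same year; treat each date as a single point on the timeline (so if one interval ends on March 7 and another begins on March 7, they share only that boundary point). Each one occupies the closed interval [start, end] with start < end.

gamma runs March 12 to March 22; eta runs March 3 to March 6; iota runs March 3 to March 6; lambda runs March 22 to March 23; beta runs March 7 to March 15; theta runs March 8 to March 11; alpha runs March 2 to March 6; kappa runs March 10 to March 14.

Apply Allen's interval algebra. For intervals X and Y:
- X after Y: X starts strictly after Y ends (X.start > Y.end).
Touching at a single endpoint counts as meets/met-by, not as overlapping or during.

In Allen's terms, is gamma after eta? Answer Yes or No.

Yes

gamma = [March 12, March 22], eta = [March 3, March 6].
Actual relation of gamma to eta: after.
Asked whether 'after' holds → Yes.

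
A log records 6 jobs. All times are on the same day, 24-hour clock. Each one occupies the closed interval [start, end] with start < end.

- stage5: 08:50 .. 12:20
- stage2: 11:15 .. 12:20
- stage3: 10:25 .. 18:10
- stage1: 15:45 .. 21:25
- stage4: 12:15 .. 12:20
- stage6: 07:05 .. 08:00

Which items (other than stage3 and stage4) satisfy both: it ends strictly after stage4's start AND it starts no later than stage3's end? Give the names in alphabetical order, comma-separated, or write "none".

stage1, stage2, stage5

Conditions: its end is strictly after stage4's start (X.end > 12:15) AND its start is no later than stage3's end (X.start <= 18:10).
stage1: end 21:25 > 12:15? ✓; start 15:45 <= 18:10? ✓ → yes.
stage2: end 12:20 > 12:15? ✓; start 11:15 <= 18:10? ✓ → yes.
stage5: end 12:20 > 12:15? ✓; start 08:50 <= 18:10? ✓ → yes.
stage6: end 08:00 > 12:15? ✗; start 07:05 <= 18:10? ✓ → no.
Result: stage1, stage2, stage5.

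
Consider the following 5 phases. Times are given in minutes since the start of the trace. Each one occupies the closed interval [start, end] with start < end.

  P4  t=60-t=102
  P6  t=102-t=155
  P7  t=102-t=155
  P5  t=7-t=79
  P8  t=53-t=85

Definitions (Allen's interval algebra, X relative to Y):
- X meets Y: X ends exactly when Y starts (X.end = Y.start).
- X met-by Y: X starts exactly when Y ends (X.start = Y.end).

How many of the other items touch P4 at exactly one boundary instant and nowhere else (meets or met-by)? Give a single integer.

Target P4 = [t=60, t=102].
P5 [t=7, t=79] → overlaps → no.
P6 [t=102, t=155] → met-by → counts.
P7 [t=102, t=155] → met-by → counts.
P8 [t=53, t=85] → overlaps → no.
Total: 2.

2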